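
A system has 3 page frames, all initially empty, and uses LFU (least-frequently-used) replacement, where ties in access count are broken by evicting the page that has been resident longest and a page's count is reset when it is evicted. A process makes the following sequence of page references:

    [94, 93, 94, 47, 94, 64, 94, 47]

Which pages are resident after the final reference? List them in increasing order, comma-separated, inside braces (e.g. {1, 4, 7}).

94 -> fault, frames [94]
93 -> fault, frames [94, 93]
94 -> hit
47 -> fault, frames [94, 93, 47]
94 -> hit
64 -> fault, evict 93, frames [94, 47, 64]
94 -> hit
47 -> hit

{47, 64, 94}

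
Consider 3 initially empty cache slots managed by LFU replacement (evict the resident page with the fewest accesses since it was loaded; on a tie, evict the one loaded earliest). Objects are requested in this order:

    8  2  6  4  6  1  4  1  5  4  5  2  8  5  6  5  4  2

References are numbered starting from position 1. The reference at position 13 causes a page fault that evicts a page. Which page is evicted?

pos 1: 8 -> fault, frames (8)
pos 2: 2 -> fault, frames (8 2)
pos 3: 6 -> fault, frames (8 2 6)
pos 4: 4 -> fault, evict 8, frames (2 6 4)
pos 5: 6 -> hit
pos 6: 1 -> fault, evict 2, frames (6 4 1)
pos 7: 4 -> hit
pos 8: 1 -> hit
pos 9: 5 -> fault, evict 6, frames (4 1 5)
pos 10: 4 -> hit
pos 11: 5 -> hit
pos 12: 2 -> fault, evict 1, frames (4 5 2)
pos 13: 8 -> fault, evict 2, frames (4 5 8)
At position 13, page 2 is evicted.

2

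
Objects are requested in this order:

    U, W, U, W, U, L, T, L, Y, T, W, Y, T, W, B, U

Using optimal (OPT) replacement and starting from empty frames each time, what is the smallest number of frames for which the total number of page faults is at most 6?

4

f=1: 16 faults
f=2: 9 faults
f=3: 7 faults
f=4: 6 faults
f=5: 6 faults
f=6: 6 faults
Smallest f with faults ≤ 6 is 4.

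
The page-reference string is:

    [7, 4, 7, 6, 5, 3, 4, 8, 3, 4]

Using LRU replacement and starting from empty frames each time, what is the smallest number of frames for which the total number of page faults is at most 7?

f=1: 10 faults
f=2: 9 faults
f=3: 7 faults
f=4: 7 faults
f=5: 6 faults
f=6: 6 faults
Smallest f with faults ≤ 7 is 3.

3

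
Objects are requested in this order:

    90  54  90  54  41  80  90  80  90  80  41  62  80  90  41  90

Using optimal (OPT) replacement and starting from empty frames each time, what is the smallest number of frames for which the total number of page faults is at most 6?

f=1: 16 faults
f=2: 8 faults
f=3: 6 faults
f=4: 5 faults
f=5: 5 faults
Smallest f with faults ≤ 6 is 3.

3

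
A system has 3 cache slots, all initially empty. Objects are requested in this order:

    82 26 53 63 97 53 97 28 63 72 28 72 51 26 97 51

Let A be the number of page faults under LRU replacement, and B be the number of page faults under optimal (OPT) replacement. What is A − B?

Under LRU: F F F F F . . F F F . . F F F . → 11 faults.
Under OPT: F F F F F . . F . F . . F F . . → 9 faults.
A − B = 11 − 9 = 2.

2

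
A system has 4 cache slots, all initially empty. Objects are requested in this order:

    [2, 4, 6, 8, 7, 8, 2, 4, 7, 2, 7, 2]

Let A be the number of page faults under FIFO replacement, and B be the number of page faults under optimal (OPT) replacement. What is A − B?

Under FIFO: F F F F F . F F . . . . → 7 faults.
Under OPT: F F F F F . . . . . . . → 5 faults.
A − B = 7 − 5 = 2.

2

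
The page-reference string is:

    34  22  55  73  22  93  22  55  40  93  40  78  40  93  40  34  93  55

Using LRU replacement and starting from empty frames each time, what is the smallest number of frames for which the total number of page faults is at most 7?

7

f=1: 18 faults
f=2: 14 faults
f=3: 11 faults
f=4: 9 faults
f=5: 8 faults
f=6: 8 faults
f=7: 7 faults
Smallest f with faults ≤ 7 is 7.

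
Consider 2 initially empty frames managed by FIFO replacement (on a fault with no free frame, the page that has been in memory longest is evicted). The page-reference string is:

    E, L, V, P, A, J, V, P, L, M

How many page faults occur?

E: miss, frames (E)
L: miss, frames (E L)
V: miss, evict E, frames (L V)
P: miss, evict L, frames (V P)
A: miss, evict V, frames (P A)
J: miss, evict P, frames (A J)
V: miss, evict A, frames (J V)
P: miss, evict J, frames (V P)
L: miss, evict V, frames (P L)
M: miss, evict P, frames (L M)
Page faults: 10.

10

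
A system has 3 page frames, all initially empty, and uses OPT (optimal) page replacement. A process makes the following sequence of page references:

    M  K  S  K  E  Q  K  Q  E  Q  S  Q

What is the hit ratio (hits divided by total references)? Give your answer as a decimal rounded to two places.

M: fault, frames (M)
K: fault, frames (M K)
S: fault, frames (M K S)
K: hit
E: fault, evict M, frames (K S E)
Q: fault, evict S, frames (K E Q)
K: hit
Q: hit
E: hit
Q: hit
S: fault, evict E, frames (K Q S)
Q: hit
Hits: 6 of 12 references → 6/12 = 0.5000.

0.50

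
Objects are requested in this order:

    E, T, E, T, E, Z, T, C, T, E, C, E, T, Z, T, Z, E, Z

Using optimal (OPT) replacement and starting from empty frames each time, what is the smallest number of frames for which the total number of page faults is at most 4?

4

f=1: 18 faults
f=2: 8 faults
f=3: 5 faults
f=4: 4 faults
Smallest f with faults ≤ 4 is 4.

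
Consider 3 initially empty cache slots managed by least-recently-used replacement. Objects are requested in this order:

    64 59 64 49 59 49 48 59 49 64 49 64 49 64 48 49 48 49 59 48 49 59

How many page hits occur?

15

64 -> fault, frames {64}
59 -> fault, frames {64,59}
64 -> hit
49 -> fault, frames {59,64,49}
59 -> hit
49 -> hit
48 -> fault, evict 64, frames {59,49,48}
59 -> hit
49 -> hit
64 -> fault, evict 48, frames {59,49,64}
49 -> hit
64 -> hit
49 -> hit
64 -> hit
48 -> fault, evict 59, frames {49,64,48}
49 -> hit
48 -> hit
49 -> hit
59 -> fault, evict 64, frames {48,49,59}
48 -> hit
49 -> hit
59 -> hit
Hits: 15.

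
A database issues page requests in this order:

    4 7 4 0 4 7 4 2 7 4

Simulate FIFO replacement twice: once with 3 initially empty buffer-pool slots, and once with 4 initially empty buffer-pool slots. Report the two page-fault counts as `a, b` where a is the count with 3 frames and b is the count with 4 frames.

5, 4

3 frames: F F . F . . . F . F → 5 faults.
4 frames: F F . F . . . F . . → 4 faults.
4 < 5: adding a frame reduced faults, as is typical.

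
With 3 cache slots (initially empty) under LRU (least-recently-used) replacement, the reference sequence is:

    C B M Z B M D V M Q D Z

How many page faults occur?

9

C -> fault, frames [C]
B -> fault, frames [C, B]
M -> fault, frames [C, B, M]
Z -> fault, evict C, frames [B, M, Z]
B -> hit
M -> hit
D -> fault, evict Z, frames [B, M, D]
V -> fault, evict B, frames [M, D, V]
M -> hit
Q -> fault, evict D, frames [V, M, Q]
D -> fault, evict V, frames [M, Q, D]
Z -> fault, evict M, frames [Q, D, Z]
Page faults: 9.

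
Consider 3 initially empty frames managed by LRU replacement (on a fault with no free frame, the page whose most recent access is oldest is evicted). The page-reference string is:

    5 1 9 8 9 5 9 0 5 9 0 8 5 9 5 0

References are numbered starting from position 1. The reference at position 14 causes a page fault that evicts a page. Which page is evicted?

0

pos 1: 5 → fault, frames (5)
pos 2: 1 → fault, frames (5 1)
pos 3: 9 → fault, frames (5 1 9)
pos 4: 8 → fault, evict 5, frames (1 9 8)
pos 5: 9 → hit
pos 6: 5 → fault, evict 1, frames (8 9 5)
pos 7: 9 → hit
pos 8: 0 → fault, evict 8, frames (5 9 0)
pos 9: 5 → hit
pos 10: 9 → hit
pos 11: 0 → hit
pos 12: 8 → fault, evict 5, frames (9 0 8)
pos 13: 5 → fault, evict 9, frames (0 8 5)
pos 14: 9 → fault, evict 0, frames (8 5 9)
At position 14, page 0 is evicted.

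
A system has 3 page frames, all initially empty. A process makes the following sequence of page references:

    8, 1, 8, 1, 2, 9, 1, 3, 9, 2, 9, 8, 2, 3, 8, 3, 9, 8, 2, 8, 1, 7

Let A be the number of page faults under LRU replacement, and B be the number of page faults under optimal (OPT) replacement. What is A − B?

3

Under LRU: F F . . F F . F . F . F . F . . F . F . F F → 12 faults.
Under OPT: F F . . F F . F . . . F . . . . F . . . F F → 9 faults.
A − B = 12 − 9 = 3.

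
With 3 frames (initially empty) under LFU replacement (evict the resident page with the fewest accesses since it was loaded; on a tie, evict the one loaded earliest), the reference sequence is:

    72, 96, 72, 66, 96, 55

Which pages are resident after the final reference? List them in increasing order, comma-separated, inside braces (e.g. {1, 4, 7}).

{55, 72, 96}

72 → fault, frames [72]
96 → fault, frames [72, 96]
72 → hit
66 → fault, frames [72, 96, 66]
96 → hit
55 → fault, evict 66, frames [72, 96, 55]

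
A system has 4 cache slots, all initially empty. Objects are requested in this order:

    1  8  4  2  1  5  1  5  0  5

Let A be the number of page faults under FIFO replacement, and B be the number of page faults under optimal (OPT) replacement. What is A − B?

Under FIFO: F F F F . F F . F . → 7 faults.
Under OPT: F F F F . F . . F . → 6 faults.
A − B = 7 − 6 = 1.

1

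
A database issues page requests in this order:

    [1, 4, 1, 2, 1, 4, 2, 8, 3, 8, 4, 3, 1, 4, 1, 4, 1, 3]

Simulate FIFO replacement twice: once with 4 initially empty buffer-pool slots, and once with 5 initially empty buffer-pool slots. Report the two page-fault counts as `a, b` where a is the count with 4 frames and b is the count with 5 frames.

7, 5

4 frames: F F . F . . . F F . . . F F . . . . → 7 faults.
5 frames: F F . F . . . F F . . . . . . . . . → 5 faults.
5 < 7: adding a frame reduced faults, as is typical.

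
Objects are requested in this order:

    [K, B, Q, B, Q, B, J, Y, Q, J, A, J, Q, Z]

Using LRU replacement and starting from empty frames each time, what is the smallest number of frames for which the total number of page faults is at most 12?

f=1: 14 faults
f=2: 10 faults
f=3: 8 faults
f=4: 7 faults
f=5: 7 faults
f=6: 7 faults
f=7: 7 faults
Smallest f with faults ≤ 12 is 2.

2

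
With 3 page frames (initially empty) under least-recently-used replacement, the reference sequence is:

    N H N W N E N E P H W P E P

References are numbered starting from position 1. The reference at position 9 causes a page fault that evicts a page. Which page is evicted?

W

pos 1: N → fault, frames [N]
pos 2: H → fault, frames [N, H]
pos 3: N → hit
pos 4: W → fault, frames [H, N, W]
pos 5: N → hit
pos 6: E → fault, evict H, frames [W, N, E]
pos 7: N → hit
pos 8: E → hit
pos 9: P → fault, evict W, frames [N, E, P]
At position 9, page W is evicted.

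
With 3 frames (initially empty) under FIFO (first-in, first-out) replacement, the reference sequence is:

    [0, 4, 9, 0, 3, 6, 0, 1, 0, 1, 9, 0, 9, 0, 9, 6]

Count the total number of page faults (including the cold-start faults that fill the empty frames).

0 → miss, frames [0]
4 → miss, frames [0, 4]
9 → miss, frames [0, 4, 9]
0 → hit
3 → miss, evict 0, frames [4, 9, 3]
6 → miss, evict 4, frames [9, 3, 6]
0 → miss, evict 9, frames [3, 6, 0]
1 → miss, evict 3, frames [6, 0, 1]
0 → hit
1 → hit
9 → miss, evict 6, frames [0, 1, 9]
0 → hit
9 → hit
0 → hit
9 → hit
6 → miss, evict 0, frames [1, 9, 6]
Page faults: 9.

9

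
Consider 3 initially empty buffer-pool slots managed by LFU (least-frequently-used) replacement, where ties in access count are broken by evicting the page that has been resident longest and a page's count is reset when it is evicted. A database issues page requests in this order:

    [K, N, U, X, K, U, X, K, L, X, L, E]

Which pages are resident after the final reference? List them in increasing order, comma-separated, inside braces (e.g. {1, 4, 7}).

K: miss, frames [K]
N: miss, frames [K, N]
U: miss, frames [K, N, U]
X: miss, evict K, frames [N, U, X]
K: miss, evict N, frames [U, X, K]
U: hit
X: hit
K: hit
L: miss, evict U, frames [X, K, L]
X: hit
L: hit
E: miss, evict K, frames [X, L, E]

{E, L, X}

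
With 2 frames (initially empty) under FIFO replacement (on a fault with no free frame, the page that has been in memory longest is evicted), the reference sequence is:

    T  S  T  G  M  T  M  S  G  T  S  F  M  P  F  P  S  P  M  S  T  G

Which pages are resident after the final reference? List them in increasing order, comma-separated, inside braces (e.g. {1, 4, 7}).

{G, T}

T -> miss, frames (T)
S -> miss, frames (T S)
T -> hit
G -> miss, evict T, frames (S G)
M -> miss, evict S, frames (G M)
T -> miss, evict G, frames (M T)
M -> hit
S -> miss, evict M, frames (T S)
G -> miss, evict T, frames (S G)
T -> miss, evict S, frames (G T)
S -> miss, evict G, frames (T S)
F -> miss, evict T, frames (S F)
M -> miss, evict S, frames (F M)
P -> miss, evict F, frames (M P)
F -> miss, evict M, frames (P F)
P -> hit
S -> miss, evict P, frames (F S)
P -> miss, evict F, frames (S P)
M -> miss, evict S, frames (P M)
S -> miss, evict P, frames (M S)
T -> miss, evict M, frames (S T)
G -> miss, evict S, frames (T G)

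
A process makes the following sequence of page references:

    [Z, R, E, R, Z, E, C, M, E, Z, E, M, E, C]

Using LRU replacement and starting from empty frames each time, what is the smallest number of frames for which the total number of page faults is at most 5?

f=1: 14 faults
f=2: 11 faults
f=3: 7 faults
f=4: 5 faults
f=5: 5 faults
Smallest f with faults ≤ 5 is 4.

4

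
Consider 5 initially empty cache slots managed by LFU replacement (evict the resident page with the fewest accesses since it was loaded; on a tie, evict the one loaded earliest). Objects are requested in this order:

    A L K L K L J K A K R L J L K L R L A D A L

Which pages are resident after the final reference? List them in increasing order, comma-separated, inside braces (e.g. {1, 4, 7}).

A -> fault, frames {A}
L -> fault, frames {A,L}
K -> fault, frames {A,L,K}
L -> hit
K -> hit
L -> hit
J -> fault, frames {A,L,K,J}
K -> hit
A -> hit
K -> hit
R -> fault, frames {A,L,K,J,R}
L -> hit
J -> hit
L -> hit
K -> hit
L -> hit
R -> hit
L -> hit
A -> hit
D -> fault, evict J, frames {A,L,K,R,D}
A -> hit
L -> hit

{A, D, K, L, R}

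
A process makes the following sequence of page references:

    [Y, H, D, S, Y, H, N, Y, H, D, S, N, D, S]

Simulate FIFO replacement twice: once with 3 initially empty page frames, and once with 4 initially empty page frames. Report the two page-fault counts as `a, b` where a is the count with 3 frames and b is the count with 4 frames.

3 frames: F F F F F F F . . F F . . . → 9 faults.
4 frames: F F F F . . F F F F F F . . → 10 faults.
10 > 9: adding a frame increased faults — Belady's anomaly.

9, 10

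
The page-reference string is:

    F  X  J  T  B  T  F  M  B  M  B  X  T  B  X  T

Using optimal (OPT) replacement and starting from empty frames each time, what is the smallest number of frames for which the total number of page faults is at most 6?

4

f=1: 16 faults
f=2: 10 faults
f=3: 7 faults
f=4: 6 faults
f=5: 6 faults
f=6: 6 faults
Smallest f with faults ≤ 6 is 4.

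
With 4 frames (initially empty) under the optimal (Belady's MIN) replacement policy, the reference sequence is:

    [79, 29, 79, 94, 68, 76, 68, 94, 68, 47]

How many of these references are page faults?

6

79 → miss, frames (79)
29 → miss, frames (79 29)
79 → hit
94 → miss, frames (79 29 94)
68 → miss, frames (79 29 94 68)
76 → miss, evict 29, frames (79 94 68 76)
68 → hit
94 → hit
68 → hit
47 → miss, evict 76, frames (79 94 68 47)
Page faults: 6.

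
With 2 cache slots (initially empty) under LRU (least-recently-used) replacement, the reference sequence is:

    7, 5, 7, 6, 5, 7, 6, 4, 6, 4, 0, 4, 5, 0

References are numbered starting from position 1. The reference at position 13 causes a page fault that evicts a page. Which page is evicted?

pos 1: 7 → fault, frames {7}
pos 2: 5 → fault, frames {7,5}
pos 3: 7 → hit
pos 4: 6 → fault, evict 5, frames {7,6}
pos 5: 5 → fault, evict 7, frames {6,5}
pos 6: 7 → fault, evict 6, frames {5,7}
pos 7: 6 → fault, evict 5, frames {7,6}
pos 8: 4 → fault, evict 7, frames {6,4}
pos 9: 6 → hit
pos 10: 4 → hit
pos 11: 0 → fault, evict 6, frames {4,0}
pos 12: 4 → hit
pos 13: 5 → fault, evict 0, frames {4,5}
At position 13, page 0 is evicted.

0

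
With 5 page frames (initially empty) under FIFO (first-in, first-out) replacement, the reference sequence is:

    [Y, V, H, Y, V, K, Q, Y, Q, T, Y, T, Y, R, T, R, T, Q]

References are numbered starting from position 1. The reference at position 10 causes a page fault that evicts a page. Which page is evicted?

Y

pos 1: Y → miss, frames (Y)
pos 2: V → miss, frames (Y V)
pos 3: H → miss, frames (Y V H)
pos 4: Y → hit
pos 5: V → hit
pos 6: K → miss, frames (Y V H K)
pos 7: Q → miss, frames (Y V H K Q)
pos 8: Y → hit
pos 9: Q → hit
pos 10: T → miss, evict Y, frames (V H K Q T)
At position 10, page Y is evicted.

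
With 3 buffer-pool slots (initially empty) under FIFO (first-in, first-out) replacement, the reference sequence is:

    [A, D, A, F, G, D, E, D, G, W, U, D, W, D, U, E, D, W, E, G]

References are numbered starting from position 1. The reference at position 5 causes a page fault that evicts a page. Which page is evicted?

A

pos 1: A -> miss, frames [A]
pos 2: D -> miss, frames [A, D]
pos 3: A -> hit
pos 4: F -> miss, frames [A, D, F]
pos 5: G -> miss, evict A, frames [D, F, G]
At position 5, page A is evicted.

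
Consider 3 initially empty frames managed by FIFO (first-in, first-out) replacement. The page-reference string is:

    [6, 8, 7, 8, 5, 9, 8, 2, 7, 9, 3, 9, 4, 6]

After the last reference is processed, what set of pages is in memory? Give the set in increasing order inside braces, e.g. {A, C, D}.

6 → miss, frames {6}
8 → miss, frames {6,8}
7 → miss, frames {6,8,7}
8 → hit
5 → miss, evict 6, frames {8,7,5}
9 → miss, evict 8, frames {7,5,9}
8 → miss, evict 7, frames {5,9,8}
2 → miss, evict 5, frames {9,8,2}
7 → miss, evict 9, frames {8,2,7}
9 → miss, evict 8, frames {2,7,9}
3 → miss, evict 2, frames {7,9,3}
9 → hit
4 → miss, evict 7, frames {9,3,4}
6 → miss, evict 9, frames {3,4,6}

{3, 4, 6}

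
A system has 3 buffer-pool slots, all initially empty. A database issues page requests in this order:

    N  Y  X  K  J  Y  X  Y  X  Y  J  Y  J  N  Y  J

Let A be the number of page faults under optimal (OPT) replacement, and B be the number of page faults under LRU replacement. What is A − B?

Under OPT: F F F F F . . . . . . . . F . . → 6 faults.
Under LRU: F F F F F F F . . . . . . F . . → 8 faults.
A − B = 6 − 8 = -2.

-2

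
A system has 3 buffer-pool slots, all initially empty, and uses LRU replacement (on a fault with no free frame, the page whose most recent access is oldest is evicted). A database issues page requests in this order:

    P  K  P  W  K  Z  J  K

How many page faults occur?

5

P → fault, frames (P)
K → fault, frames (P K)
P → hit
W → fault, frames (K P W)
K → hit
Z → fault, evict P, frames (W K Z)
J → fault, evict W, frames (K Z J)
K → hit
Page faults: 5.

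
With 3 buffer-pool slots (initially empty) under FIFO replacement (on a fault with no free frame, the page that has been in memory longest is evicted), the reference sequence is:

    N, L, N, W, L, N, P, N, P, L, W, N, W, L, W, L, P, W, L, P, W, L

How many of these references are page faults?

N → fault, frames [N]
L → fault, frames [N, L]
N → hit
W → fault, frames [N, L, W]
L → hit
N → hit
P → fault, evict N, frames [L, W, P]
N → fault, evict L, frames [W, P, N]
P → hit
L → fault, evict W, frames [P, N, L]
W → fault, evict P, frames [N, L, W]
N → hit
W → hit
L → hit
W → hit
L → hit
P → fault, evict N, frames [L, W, P]
W → hit
L → hit
P → hit
W → hit
L → hit
Page faults: 8.

8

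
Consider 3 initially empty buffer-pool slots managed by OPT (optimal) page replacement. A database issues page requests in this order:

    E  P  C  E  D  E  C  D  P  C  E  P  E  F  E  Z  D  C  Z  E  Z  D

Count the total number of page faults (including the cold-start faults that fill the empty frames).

9

E: miss, frames {E}
P: miss, frames {E,P}
C: miss, frames {E,P,C}
E: hit
D: miss, evict P, frames {E,C,D}
E: hit
C: hit
D: hit
P: miss, evict D, frames {E,C,P}
C: hit
E: hit
P: hit
E: hit
F: miss, evict P, frames {E,C,F}
E: hit
Z: miss, evict F, frames {E,C,Z}
D: miss, evict E, frames {C,Z,D}
C: hit
Z: hit
E: miss, evict C, frames {Z,D,E}
Z: hit
D: hit
Page faults: 9.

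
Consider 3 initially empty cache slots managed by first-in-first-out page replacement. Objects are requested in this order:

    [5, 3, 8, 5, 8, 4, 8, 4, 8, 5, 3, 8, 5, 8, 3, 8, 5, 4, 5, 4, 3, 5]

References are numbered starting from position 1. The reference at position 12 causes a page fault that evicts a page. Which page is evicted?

4

pos 1: 5 -> fault, frames {5}
pos 2: 3 -> fault, frames {5,3}
pos 3: 8 -> fault, frames {5,3,8}
pos 4: 5 -> hit
pos 5: 8 -> hit
pos 6: 4 -> fault, evict 5, frames {3,8,4}
pos 7: 8 -> hit
pos 8: 4 -> hit
pos 9: 8 -> hit
pos 10: 5 -> fault, evict 3, frames {8,4,5}
pos 11: 3 -> fault, evict 8, frames {4,5,3}
pos 12: 8 -> fault, evict 4, frames {5,3,8}
At position 12, page 4 is evicted.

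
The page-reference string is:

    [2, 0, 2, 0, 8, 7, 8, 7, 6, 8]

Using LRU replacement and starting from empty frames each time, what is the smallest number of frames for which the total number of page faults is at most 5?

f=1: 10 faults
f=2: 6 faults
f=3: 5 faults
f=4: 5 faults
f=5: 5 faults
Smallest f with faults ≤ 5 is 3.

3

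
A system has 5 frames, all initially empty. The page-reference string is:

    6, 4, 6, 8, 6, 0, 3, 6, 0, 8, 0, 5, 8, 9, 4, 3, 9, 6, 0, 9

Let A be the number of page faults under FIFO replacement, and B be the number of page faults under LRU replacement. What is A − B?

-1

Under FIFO: F F . F . F F . . . . F . F F . . F F . → 10 faults.
Under LRU: F F . F . F F . . . . F . F F F . F F . → 11 faults.
A − B = 10 − 11 = -1.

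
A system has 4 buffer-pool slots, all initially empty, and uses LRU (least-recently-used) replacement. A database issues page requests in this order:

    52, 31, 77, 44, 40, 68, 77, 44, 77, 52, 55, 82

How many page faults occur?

52 → fault, frames {52}
31 → fault, frames {52,31}
77 → fault, frames {52,31,77}
44 → fault, frames {52,31,77,44}
40 → fault, evict 52, frames {31,77,44,40}
68 → fault, evict 31, frames {77,44,40,68}
77 → hit
44 → hit
77 → hit
52 → fault, evict 40, frames {68,44,77,52}
55 → fault, evict 68, frames {44,77,52,55}
82 → fault, evict 44, frames {77,52,55,82}
Page faults: 9.

9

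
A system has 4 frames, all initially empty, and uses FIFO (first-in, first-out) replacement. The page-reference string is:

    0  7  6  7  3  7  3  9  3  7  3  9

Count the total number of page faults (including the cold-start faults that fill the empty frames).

5

0 → miss, frames {0}
7 → miss, frames {0,7}
6 → miss, frames {0,7,6}
7 → hit
3 → miss, frames {0,7,6,3}
7 → hit
3 → hit
9 → miss, evict 0, frames {7,6,3,9}
3 → hit
7 → hit
3 → hit
9 → hit
Page faults: 5.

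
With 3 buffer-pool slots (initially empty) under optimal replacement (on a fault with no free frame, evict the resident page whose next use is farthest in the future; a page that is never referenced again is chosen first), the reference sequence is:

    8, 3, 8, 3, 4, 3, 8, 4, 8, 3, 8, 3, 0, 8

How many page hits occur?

8 -> miss, frames (8)
3 -> miss, frames (8 3)
8 -> hit
3 -> hit
4 -> miss, frames (8 3 4)
3 -> hit
8 -> hit
4 -> hit
8 -> hit
3 -> hit
8 -> hit
3 -> hit
0 -> miss, evict 4, frames (8 3 0)
8 -> hit
Hits: 10.

10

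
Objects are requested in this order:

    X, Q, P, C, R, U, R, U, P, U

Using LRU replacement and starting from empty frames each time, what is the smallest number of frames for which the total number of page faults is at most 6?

f=1: 10 faults
f=2: 7 faults
f=3: 7 faults
f=4: 6 faults
f=5: 6 faults
f=6: 6 faults
Smallest f with faults ≤ 6 is 4.

4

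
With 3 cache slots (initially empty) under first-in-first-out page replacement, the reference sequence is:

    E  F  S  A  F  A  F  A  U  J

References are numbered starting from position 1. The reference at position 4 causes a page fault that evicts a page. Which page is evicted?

pos 1: E -> miss, frames (E)
pos 2: F -> miss, frames (E F)
pos 3: S -> miss, frames (E F S)
pos 4: A -> miss, evict E, frames (F S A)
At position 4, page E is evicted.

E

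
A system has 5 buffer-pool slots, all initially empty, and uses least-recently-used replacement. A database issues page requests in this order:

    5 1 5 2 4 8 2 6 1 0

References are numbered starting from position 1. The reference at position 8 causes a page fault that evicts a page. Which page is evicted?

1

pos 1: 5: fault, frames (5)
pos 2: 1: fault, frames (5 1)
pos 3: 5: hit
pos 4: 2: fault, frames (1 5 2)
pos 5: 4: fault, frames (1 5 2 4)
pos 6: 8: fault, frames (1 5 2 4 8)
pos 7: 2: hit
pos 8: 6: fault, evict 1, frames (5 4 8 2 6)
At position 8, page 1 is evicted.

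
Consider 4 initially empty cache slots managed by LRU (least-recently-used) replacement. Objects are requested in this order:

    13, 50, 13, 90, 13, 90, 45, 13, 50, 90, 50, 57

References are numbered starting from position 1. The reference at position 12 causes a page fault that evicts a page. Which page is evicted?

45

pos 1: 13 → fault, frames (13)
pos 2: 50 → fault, frames (13 50)
pos 3: 13 → hit
pos 4: 90 → fault, frames (50 13 90)
pos 5: 13 → hit
pos 6: 90 → hit
pos 7: 45 → fault, frames (50 13 90 45)
pos 8: 13 → hit
pos 9: 50 → hit
pos 10: 90 → hit
pos 11: 50 → hit
pos 12: 57 → fault, evict 45, frames (13 90 50 57)
At position 12, page 45 is evicted.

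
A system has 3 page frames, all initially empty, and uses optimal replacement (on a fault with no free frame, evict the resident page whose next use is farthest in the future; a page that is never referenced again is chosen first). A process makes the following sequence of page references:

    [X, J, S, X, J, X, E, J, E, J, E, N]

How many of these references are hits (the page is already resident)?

7

X: fault, frames (X)
J: fault, frames (X J)
S: fault, frames (X J S)
X: hit
J: hit
X: hit
E: fault, evict S, frames (X J E)
J: hit
E: hit
J: hit
E: hit
N: fault, evict E, frames (X J N)
Hits: 7.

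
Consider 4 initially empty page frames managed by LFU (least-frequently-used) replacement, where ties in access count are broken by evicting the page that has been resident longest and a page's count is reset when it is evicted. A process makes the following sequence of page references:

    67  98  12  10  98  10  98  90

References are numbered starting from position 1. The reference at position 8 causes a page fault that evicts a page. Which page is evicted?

67

pos 1: 67 → miss, frames {67}
pos 2: 98 → miss, frames {67,98}
pos 3: 12 → miss, frames {67,98,12}
pos 4: 10 → miss, frames {67,98,12,10}
pos 5: 98 → hit
pos 6: 10 → hit
pos 7: 98 → hit
pos 8: 90 → miss, evict 67, frames {98,12,10,90}
At position 8, page 67 is evicted.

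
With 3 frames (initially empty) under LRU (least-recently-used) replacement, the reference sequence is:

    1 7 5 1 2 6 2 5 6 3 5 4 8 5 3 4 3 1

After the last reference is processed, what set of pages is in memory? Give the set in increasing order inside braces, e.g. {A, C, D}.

{1, 3, 4}

1 -> fault, frames [1]
7 -> fault, frames [1, 7]
5 -> fault, frames [1, 7, 5]
1 -> hit
2 -> fault, evict 7, frames [5, 1, 2]
6 -> fault, evict 5, frames [1, 2, 6]
2 -> hit
5 -> fault, evict 1, frames [6, 2, 5]
6 -> hit
3 -> fault, evict 2, frames [5, 6, 3]
5 -> hit
4 -> fault, evict 6, frames [3, 5, 4]
8 -> fault, evict 3, frames [5, 4, 8]
5 -> hit
3 -> fault, evict 4, frames [8, 5, 3]
4 -> fault, evict 8, frames [5, 3, 4]
3 -> hit
1 -> fault, evict 5, frames [4, 3, 1]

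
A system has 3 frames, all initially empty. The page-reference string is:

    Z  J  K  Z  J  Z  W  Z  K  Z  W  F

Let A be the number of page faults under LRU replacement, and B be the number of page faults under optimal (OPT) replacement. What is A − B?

Under LRU: F F F . . . F . F . . F → 6 faults.
Under OPT: F F F . . . F . . . . F → 5 faults.
A − B = 6 − 5 = 1.

1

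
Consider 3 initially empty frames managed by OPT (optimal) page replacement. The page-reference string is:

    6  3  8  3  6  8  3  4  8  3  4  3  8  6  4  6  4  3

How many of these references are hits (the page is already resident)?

13

6: fault, frames [6]
3: fault, frames [6, 3]
8: fault, frames [6, 3, 8]
3: hit
6: hit
8: hit
3: hit
4: fault, evict 6, frames [3, 8, 4]
8: hit
3: hit
4: hit
3: hit
8: hit
6: fault, evict 8, frames [3, 4, 6]
4: hit
6: hit
4: hit
3: hit
Hits: 13.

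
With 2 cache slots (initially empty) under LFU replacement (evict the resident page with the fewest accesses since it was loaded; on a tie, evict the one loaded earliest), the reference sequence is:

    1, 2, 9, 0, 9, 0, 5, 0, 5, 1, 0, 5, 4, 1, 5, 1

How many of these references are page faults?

11

1 -> fault, frames (1)
2 -> fault, frames (1 2)
9 -> fault, evict 1, frames (2 9)
0 -> fault, evict 2, frames (9 0)
9 -> hit
0 -> hit
5 -> fault, evict 9, frames (0 5)
0 -> hit
5 -> hit
1 -> fault, evict 5, frames (0 1)
0 -> hit
5 -> fault, evict 1, frames (0 5)
4 -> fault, evict 5, frames (0 4)
1 -> fault, evict 4, frames (0 1)
5 -> fault, evict 1, frames (0 5)
1 -> fault, evict 5, frames (0 1)
Page faults: 11.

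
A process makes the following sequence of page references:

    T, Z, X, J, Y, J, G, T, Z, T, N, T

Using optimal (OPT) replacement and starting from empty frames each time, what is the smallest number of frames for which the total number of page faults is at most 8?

f=1: 12 faults
f=2: 9 faults
f=3: 8 faults
f=4: 7 faults
f=5: 7 faults
f=6: 7 faults
f=7: 7 faults
Smallest f with faults ≤ 8 is 3.

3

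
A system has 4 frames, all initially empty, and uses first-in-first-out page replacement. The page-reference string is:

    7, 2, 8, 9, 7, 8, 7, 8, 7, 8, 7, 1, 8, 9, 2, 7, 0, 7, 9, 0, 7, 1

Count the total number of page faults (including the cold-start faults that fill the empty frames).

7 → miss, frames [7]
2 → miss, frames [7, 2]
8 → miss, frames [7, 2, 8]
9 → miss, frames [7, 2, 8, 9]
7 → hit
8 → hit
7 → hit
8 → hit
7 → hit
8 → hit
7 → hit
1 → miss, evict 7, frames [2, 8, 9, 1]
8 → hit
9 → hit
2 → hit
7 → miss, evict 2, frames [8, 9, 1, 7]
0 → miss, evict 8, frames [9, 1, 7, 0]
7 → hit
9 → hit
0 → hit
7 → hit
1 → hit
Page faults: 7.

7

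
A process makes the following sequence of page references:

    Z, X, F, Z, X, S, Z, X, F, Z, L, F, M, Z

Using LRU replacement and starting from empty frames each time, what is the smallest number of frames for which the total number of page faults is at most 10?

f=1: 14 faults
f=2: 14 faults
f=3: 8 faults
f=4: 6 faults
f=5: 6 faults
f=6: 6 faults
Smallest f with faults ≤ 10 is 3.

3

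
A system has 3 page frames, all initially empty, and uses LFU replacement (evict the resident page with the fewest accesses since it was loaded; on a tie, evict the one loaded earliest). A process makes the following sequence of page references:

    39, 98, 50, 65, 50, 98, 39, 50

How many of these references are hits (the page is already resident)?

3

39 -> fault, frames [39]
98 -> fault, frames [39, 98]
50 -> fault, frames [39, 98, 50]
65 -> fault, evict 39, frames [98, 50, 65]
50 -> hit
98 -> hit
39 -> fault, evict 65, frames [98, 50, 39]
50 -> hit
Hits: 3.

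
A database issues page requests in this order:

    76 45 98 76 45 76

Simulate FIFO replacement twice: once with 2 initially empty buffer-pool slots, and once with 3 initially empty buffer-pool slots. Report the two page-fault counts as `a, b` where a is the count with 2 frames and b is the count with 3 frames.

2 frames: F F F F F . → 5 faults.
3 frames: F F F . . . → 3 faults.
3 < 5: adding a frame reduced faults, as is typical.

5, 3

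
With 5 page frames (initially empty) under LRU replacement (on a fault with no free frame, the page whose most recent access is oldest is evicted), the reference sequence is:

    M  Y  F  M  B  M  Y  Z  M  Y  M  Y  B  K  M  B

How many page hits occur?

10

M → miss, frames (M)
Y → miss, frames (M Y)
F → miss, frames (M Y F)
M → hit
B → miss, frames (Y F M B)
M → hit
Y → hit
Z → miss, frames (F B M Y Z)
M → hit
Y → hit
M → hit
Y → hit
B → hit
K → miss, evict F, frames (Z M Y B K)
M → hit
B → hit
Hits: 10.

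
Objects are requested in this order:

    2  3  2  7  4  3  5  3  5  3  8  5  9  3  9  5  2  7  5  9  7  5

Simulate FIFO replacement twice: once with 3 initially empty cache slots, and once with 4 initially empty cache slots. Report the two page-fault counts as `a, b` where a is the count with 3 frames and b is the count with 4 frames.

3 frames: F F . F F . F F . . F . F . . F F F . F . F → 13 faults.
4 frames: F F . F F . F . . . F . F F . . F F F F . . → 12 faults.
12 < 13: adding a frame reduced faults, as is typical.

13, 12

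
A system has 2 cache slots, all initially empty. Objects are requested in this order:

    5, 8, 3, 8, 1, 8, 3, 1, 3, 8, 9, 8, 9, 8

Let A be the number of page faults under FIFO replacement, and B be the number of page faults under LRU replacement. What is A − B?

1

Under FIFO: F F F . F F F F . F F . . . → 9 faults.
Under LRU: F F F . F . F F . F F . . . → 8 faults.
A − B = 9 − 8 = 1.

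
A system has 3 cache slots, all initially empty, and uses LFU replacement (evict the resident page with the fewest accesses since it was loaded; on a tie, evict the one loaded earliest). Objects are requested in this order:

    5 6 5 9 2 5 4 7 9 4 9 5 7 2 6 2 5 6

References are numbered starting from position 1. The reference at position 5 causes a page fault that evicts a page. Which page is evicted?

pos 1: 5 -> fault, frames (5)
pos 2: 6 -> fault, frames (5 6)
pos 3: 5 -> hit
pos 4: 9 -> fault, frames (5 6 9)
pos 5: 2 -> fault, evict 6, frames (5 9 2)
At position 5, page 6 is evicted.

6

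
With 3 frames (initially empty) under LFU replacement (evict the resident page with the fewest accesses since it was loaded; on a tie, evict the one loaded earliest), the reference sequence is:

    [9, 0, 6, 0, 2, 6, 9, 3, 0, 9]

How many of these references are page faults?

9 → miss, frames [9]
0 → miss, frames [9, 0]
6 → miss, frames [9, 0, 6]
0 → hit
2 → miss, evict 9, frames [0, 6, 2]
6 → hit
9 → miss, evict 2, frames [0, 6, 9]
3 → miss, evict 9, frames [0, 6, 3]
0 → hit
9 → miss, evict 3, frames [0, 6, 9]
Page faults: 7.

7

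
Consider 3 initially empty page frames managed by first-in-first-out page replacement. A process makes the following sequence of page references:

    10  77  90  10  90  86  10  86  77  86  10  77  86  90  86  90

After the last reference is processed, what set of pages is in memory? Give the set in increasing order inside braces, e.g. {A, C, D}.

{77, 86, 90}

10 → miss, frames [10]
77 → miss, frames [10, 77]
90 → miss, frames [10, 77, 90]
10 → hit
90 → hit
86 → miss, evict 10, frames [77, 90, 86]
10 → miss, evict 77, frames [90, 86, 10]
86 → hit
77 → miss, evict 90, frames [86, 10, 77]
86 → hit
10 → hit
77 → hit
86 → hit
90 → miss, evict 86, frames [10, 77, 90]
86 → miss, evict 10, frames [77, 90, 86]
90 → hit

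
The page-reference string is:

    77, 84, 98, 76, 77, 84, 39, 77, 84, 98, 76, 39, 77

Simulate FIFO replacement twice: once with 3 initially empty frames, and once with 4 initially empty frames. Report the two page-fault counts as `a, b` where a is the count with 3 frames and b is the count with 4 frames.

3 frames: F F F F F F F . . F F . F → 10 faults.
4 frames: F F F F . . F F F F F F F → 11 faults.
11 > 10: adding a frame increased faults — Belady's anomaly.

10, 11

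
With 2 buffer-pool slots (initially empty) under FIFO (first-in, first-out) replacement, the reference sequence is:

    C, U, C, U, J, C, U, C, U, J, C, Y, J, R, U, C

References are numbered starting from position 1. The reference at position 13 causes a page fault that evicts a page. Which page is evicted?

C

pos 1: C: fault, frames {C}
pos 2: U: fault, frames {C,U}
pos 3: C: hit
pos 4: U: hit
pos 5: J: fault, evict C, frames {U,J}
pos 6: C: fault, evict U, frames {J,C}
pos 7: U: fault, evict J, frames {C,U}
pos 8: C: hit
pos 9: U: hit
pos 10: J: fault, evict C, frames {U,J}
pos 11: C: fault, evict U, frames {J,C}
pos 12: Y: fault, evict J, frames {C,Y}
pos 13: J: fault, evict C, frames {Y,J}
At position 13, page C is evicted.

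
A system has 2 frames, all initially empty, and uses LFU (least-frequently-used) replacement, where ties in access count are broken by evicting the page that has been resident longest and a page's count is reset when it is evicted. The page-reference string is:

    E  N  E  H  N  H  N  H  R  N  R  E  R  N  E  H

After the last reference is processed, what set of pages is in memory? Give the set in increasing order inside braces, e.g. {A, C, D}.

{E, H}

E: miss, frames [E]
N: miss, frames [E, N]
E: hit
H: miss, evict N, frames [E, H]
N: miss, evict H, frames [E, N]
H: miss, evict N, frames [E, H]
N: miss, evict H, frames [E, N]
H: miss, evict N, frames [E, H]
R: miss, evict H, frames [E, R]
N: miss, evict R, frames [E, N]
R: miss, evict N, frames [E, R]
E: hit
R: hit
N: miss, evict R, frames [E, N]
E: hit
H: miss, evict N, frames [E, H]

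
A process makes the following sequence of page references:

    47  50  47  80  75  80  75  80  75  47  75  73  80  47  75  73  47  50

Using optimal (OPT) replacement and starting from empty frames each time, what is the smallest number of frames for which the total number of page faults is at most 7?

f=1: 18 faults
f=2: 10 faults
f=3: 7 faults
f=4: 6 faults
f=5: 5 faults
Smallest f with faults ≤ 7 is 3.

3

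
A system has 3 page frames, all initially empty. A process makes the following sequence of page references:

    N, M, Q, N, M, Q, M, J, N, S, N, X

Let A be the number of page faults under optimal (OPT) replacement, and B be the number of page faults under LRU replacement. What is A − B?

-1

Under OPT: F F F . . . . F . F . F → 6 faults.
Under LRU: F F F . . . . F F F . F → 7 faults.
A − B = 6 − 7 = -1.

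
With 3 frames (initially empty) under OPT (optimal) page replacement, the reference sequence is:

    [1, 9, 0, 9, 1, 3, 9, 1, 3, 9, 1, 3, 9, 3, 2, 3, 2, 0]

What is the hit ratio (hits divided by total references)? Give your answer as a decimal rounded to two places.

0.67

1 → fault, frames [1]
9 → fault, frames [1, 9]
0 → fault, frames [1, 9, 0]
9 → hit
1 → hit
3 → fault, evict 0, frames [1, 9, 3]
9 → hit
1 → hit
3 → hit
9 → hit
1 → hit
3 → hit
9 → hit
3 → hit
2 → fault, evict 9, frames [1, 3, 2]
3 → hit
2 → hit
0 → fault, evict 2, frames [1, 3, 0]
Hits: 12 of 18 references → 12/18 = 0.6667.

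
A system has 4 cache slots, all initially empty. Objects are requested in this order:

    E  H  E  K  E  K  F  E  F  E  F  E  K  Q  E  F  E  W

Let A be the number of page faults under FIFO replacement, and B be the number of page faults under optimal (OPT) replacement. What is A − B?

Under FIFO: F F . F . . F . . . . . . F F . . F → 7 faults.
Under OPT: F F . F . . F . . . . . . F . . . F → 6 faults.
A − B = 7 − 6 = 1.

1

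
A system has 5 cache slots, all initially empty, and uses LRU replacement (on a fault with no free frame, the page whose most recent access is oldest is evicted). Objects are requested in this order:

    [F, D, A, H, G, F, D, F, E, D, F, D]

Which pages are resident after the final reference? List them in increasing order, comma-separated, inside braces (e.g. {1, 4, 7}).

{D, E, F, G, H}

F → fault, frames [F]
D → fault, frames [F, D]
A → fault, frames [F, D, A]
H → fault, frames [F, D, A, H]
G → fault, frames [F, D, A, H, G]
F → hit
D → hit
F → hit
E → fault, evict A, frames [H, G, D, F, E]
D → hit
F → hit
D → hit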